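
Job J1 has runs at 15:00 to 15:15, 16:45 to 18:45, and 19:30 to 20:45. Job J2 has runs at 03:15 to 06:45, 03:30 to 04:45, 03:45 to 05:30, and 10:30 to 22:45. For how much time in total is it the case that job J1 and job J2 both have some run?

B, merged: 03:15-06:45, 10:30-22:45.
A ∩ B = 15:00-15:15, 16:45-18:45, 19:30-20:45.
Total: 15 min + 2 h + 1 h 15 min = 3 h 30 min.

3 h 30 min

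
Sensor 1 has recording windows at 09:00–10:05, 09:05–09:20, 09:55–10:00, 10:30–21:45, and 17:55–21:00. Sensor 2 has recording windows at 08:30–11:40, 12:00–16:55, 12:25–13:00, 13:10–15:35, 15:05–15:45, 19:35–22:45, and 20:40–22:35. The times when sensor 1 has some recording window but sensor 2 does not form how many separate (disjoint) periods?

First set merges to 09:00-10:05, 10:30-21:45.
Second set merges to 08:30-11:40, 12:00-16:55, 19:35-22:45.
A \ B = 11:40-12:00, 16:55-19:35.
That is 2 disjoint pieces.

2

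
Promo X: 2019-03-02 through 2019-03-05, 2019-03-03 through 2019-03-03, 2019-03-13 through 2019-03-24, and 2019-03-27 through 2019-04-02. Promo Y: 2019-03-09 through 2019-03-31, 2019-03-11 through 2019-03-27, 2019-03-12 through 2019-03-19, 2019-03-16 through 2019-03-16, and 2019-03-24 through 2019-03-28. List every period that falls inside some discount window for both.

2019-03-13 through 2019-03-24, 2019-03-27 through 2019-03-31

First set merges to 2019-03-02 through 2019-03-05, 2019-03-13 through 2019-03-24, 2019-03-27 through 2019-04-02.
Second set merges to 2019-03-09 through 2019-03-31.
2019-03-02 through 2019-03-05: no overlap with the second set.
2019-03-13 through 2019-03-24 meets the second set on 2019-03-13 through 2019-03-24.
2019-03-27 through 2019-04-02 meets the second set on 2019-03-27 through 2019-03-31.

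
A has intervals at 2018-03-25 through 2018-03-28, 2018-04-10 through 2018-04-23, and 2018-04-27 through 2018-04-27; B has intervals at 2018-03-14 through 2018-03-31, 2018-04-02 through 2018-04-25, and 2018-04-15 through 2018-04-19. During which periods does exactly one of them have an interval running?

2018-03-14 through 2018-03-24, 2018-03-29 through 2018-03-31, 2018-04-02 through 2018-04-09, 2018-04-24 through 2018-04-25, 2018-04-27 through 2018-04-27

B, merged: 2018-03-14 through 2018-03-31, 2018-04-02 through 2018-04-25.
Only in the first: 2018-04-27 through 2018-04-27.
Only in the second: 2018-03-14 through 2018-03-24, 2018-03-29 through 2018-03-31, 2018-04-02 through 2018-04-09, 2018-04-24 through 2018-04-25.
Together these are the periods covered by exactly one.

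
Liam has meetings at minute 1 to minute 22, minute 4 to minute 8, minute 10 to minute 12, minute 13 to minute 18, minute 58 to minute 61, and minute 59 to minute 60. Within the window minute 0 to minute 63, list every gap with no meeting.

The merged coverage is minute 1 to minute 22, minute 58 to minute 61.
Complement within minute 0 to minute 63: minute 0 to minute 1, minute 22 to minute 58, minute 61 to minute 63.

minute 0 to minute 1, minute 22 to minute 58, minute 61 to minute 63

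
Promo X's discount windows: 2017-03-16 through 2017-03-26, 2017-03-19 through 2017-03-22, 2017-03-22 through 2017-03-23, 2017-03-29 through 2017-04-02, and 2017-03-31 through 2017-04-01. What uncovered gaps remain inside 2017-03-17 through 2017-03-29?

2017-03-27 through 2017-03-28

The merged coverage is 2017-03-16 through 2017-03-26, 2017-03-29 through 2017-04-02.
Complement within 2017-03-17 through 2017-03-29: 2017-03-27 through 2017-03-28.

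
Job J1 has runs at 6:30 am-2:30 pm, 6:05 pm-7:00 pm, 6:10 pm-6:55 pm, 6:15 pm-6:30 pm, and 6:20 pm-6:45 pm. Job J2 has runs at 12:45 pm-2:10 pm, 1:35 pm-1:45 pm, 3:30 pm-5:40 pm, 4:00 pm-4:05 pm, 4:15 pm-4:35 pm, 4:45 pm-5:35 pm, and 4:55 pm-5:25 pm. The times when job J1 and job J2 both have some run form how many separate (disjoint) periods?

Merge the first list: 6:30 am-2:30 pm, 6:05 pm-7:00 pm.
Merge the second list: 12:45 pm-2:10 pm, 3:30 pm-5:40 pm.
A ∩ B = 12:45 pm-2:10 pm.
That is 1 disjoint piece.

1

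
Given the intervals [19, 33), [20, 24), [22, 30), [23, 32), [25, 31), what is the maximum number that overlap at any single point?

4

Sweep endpoints in order; track running count of active intervals.
Peak of 4 reached at 23.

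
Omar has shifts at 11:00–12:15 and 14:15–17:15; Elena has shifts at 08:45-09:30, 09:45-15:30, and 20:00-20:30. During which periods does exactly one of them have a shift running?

08:45-09:30, 09:45-11:00, 12:15-14:15, 15:30-17:15, 20:00-20:30

A but not B: 15:30-17:15.
B but not A: 08:45-09:30, 09:45-11:00, 12:15-14:15, 20:00-20:30.
Combining gives A △ B.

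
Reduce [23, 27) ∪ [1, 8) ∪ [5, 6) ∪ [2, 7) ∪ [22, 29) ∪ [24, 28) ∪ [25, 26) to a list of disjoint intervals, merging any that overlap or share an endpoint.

[1, 8) ∪ [22, 29)

Sort by start: [1, 8), [2, 7), [5, 6), [22, 29), [23, 27), [24, 28), [25, 26).
[2, 7) overlaps/touches [1, 8) → extend to [1, 8).
[5, 6) overlaps/touches [1, 8) → extend to [1, 8).
[22, 29) is disjoint → start new block.
[23, 27) overlaps/touches [22, 29) → extend to [22, 29).
[24, 28) overlaps/touches [22, 29) → extend to [22, 29).
[25, 26) overlaps/touches [22, 29) → extend to [22, 29).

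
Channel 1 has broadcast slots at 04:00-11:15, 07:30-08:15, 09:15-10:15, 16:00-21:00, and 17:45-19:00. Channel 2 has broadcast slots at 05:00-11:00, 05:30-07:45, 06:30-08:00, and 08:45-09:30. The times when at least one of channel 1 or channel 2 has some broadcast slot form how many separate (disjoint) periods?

2

Merge the first list: 04:00–11:15, 16:00–21:00.
Merge the second list: 05:00–11:00.
A ∪ B = 04:00–11:15, 16:00–21:00.
That is 2 disjoint pieces.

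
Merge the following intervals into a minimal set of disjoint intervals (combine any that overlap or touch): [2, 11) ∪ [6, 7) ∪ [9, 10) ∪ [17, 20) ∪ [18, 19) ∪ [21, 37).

[2, 11) ∪ [17, 20) ∪ [21, 37)

[6, 7) overlaps/touches [2, 11) → extend to [2, 11).
[9, 10) overlaps/touches [2, 11) → extend to [2, 11).
[17, 20) is disjoint → start new block.
[18, 19) overlaps/touches [17, 20) → extend to [17, 20).
[21, 37) is disjoint → start new block.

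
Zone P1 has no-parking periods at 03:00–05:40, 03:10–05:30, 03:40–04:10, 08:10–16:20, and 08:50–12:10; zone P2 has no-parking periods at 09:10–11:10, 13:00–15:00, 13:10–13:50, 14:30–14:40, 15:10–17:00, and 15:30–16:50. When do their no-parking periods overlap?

First set merges to 03:00–05:40, 08:10–16:20.
Second set merges to 09:10–11:10, 13:00–15:00, 15:10–17:00.
03:00–05:40 meets no B interval.
08:10–16:20 ∩ B → 09:10–11:10, 13:00–15:00, 15:10–16:20.

09:10–11:10, 13:00–15:00, 15:10–16:20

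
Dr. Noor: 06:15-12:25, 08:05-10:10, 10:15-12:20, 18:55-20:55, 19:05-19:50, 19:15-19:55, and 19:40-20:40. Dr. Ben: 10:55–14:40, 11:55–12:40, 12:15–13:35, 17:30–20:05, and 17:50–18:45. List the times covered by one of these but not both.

A, merged: 06:15–12:25, 18:55–20:55.
B, merged: 10:55–14:40, 17:30–20:05.
Only in the first: 06:15–10:55, 20:05–20:55.
Only in the second: 12:25–14:40, 17:30–18:55.
Together these are the periods covered by exactly one.

06:15–10:55, 12:25–14:40, 17:30–18:55, 20:05–20:55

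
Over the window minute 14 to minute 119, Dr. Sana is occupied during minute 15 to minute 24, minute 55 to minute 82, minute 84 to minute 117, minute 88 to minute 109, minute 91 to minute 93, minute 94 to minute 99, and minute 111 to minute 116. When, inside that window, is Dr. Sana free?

After merging, the occupied span is minute 15 to minute 24, minute 55 to minute 82, minute 84 to minute 117.
Gaps within minute 14 to minute 119: minute 14 to minute 15, minute 24 to minute 55, minute 82 to minute 84, minute 117 to minute 119.

minute 14 to minute 15, minute 24 to minute 55, minute 82 to minute 84, minute 117 to minute 119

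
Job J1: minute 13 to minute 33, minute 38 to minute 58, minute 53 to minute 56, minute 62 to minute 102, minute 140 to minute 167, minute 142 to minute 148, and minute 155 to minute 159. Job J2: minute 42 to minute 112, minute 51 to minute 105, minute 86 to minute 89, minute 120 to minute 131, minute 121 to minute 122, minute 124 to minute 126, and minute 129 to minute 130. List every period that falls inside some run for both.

minute 42 to minute 58, minute 62 to minute 102

First set merges to minute 13 to minute 33, minute 38 to minute 58, minute 62 to minute 102, minute 140 to minute 167.
Second set merges to minute 42 to minute 112, minute 120 to minute 131.
minute 13 to minute 33 falls entirely outside B.
minute 38 to minute 58 overlaps B on minute 42 to minute 58.
minute 62 to minute 102 overlaps B on minute 62 to minute 102.
minute 140 to minute 167 falls entirely outside B.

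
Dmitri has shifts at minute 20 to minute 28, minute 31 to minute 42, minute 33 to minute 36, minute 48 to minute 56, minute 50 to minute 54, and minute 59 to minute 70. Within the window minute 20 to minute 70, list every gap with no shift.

After merging, the occupied span is minute 20 to minute 28, minute 31 to minute 42, minute 48 to minute 56, minute 59 to minute 70.
Uncovered inside minute 20 to minute 70: minute 28 to minute 31, minute 42 to minute 48, minute 56 to minute 59.

minute 28 to minute 31, minute 42 to minute 48, minute 56 to minute 59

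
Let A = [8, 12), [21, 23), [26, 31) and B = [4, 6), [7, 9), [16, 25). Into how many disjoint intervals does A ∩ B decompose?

2

A ∩ B = [8, 9), [21, 23).
That is 2 disjoint pieces.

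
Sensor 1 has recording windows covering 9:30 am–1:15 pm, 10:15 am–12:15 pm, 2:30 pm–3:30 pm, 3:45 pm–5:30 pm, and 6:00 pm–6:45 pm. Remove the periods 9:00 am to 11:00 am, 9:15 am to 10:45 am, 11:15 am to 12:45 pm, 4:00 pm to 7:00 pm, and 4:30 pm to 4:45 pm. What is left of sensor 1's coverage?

First set merges to 9:30 am–1:15 pm, 2:30 pm–3:30 pm, 3:45 pm–5:30 pm, 6:00 pm–6:45 pm.
Second set merges to 9:00 am–11:00 am, 11:15 am–12:45 pm, 4:00 pm–7:00 pm.
9:30 am–1:15 pm with B removed leaves 11:00 am–11:15 am, 12:45 pm–1:15 pm.
2:30 pm–3:30 pm is untouched.
3:45 pm–5:30 pm with B removed leaves 3:45 pm–4:00 pm.
6:00 pm–6:45 pm lies entirely inside B → drops out.

11:00 am–11:15 am, 12:45 pm–1:15 pm, 2:30 pm–3:30 pm, 3:45 pm–4:00 pm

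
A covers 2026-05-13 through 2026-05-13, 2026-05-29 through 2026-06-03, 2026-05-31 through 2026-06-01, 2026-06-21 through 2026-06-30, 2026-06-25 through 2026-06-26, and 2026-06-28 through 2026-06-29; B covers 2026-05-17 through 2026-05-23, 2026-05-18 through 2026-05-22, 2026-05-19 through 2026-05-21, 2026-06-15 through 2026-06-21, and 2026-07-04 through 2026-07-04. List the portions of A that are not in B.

A, merged: 2026-05-13 through 2026-05-13, 2026-05-29 through 2026-06-03, 2026-06-21 through 2026-06-30.
B, merged: 2026-05-17 through 2026-05-23, 2026-06-15 through 2026-06-21, 2026-07-04 through 2026-07-04.
2026-05-13 through 2026-05-13 is untouched.
2026-05-29 through 2026-06-03 is untouched.
2026-06-21 through 2026-06-30 with B removed leaves 2026-06-22 through 2026-06-30.

2026-05-13 through 2026-05-13, 2026-05-29 through 2026-06-03, 2026-06-22 through 2026-06-30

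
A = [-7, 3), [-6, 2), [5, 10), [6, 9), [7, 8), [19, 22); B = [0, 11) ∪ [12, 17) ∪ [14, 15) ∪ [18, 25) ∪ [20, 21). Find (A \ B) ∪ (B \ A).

A, merged: [-7, 3), [5, 10), [19, 22).
B, merged: [0, 11), [12, 17), [18, 25).
A \ B = [-7, 0).
B \ A = [3, 5), [10, 11), [12, 17), [18, 19), [22, 25).
Union of the two gives the symmetric difference.

[-7, 0) ∪ [3, 5) ∪ [10, 11) ∪ [12, 17) ∪ [18, 19) ∪ [22, 25)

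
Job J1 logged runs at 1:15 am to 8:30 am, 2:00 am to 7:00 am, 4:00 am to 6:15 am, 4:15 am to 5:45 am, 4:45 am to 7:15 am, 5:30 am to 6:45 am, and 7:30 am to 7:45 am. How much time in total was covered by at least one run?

7 h 15 min

Merged: 1:15 am-8:30 am.
Length: 7 h 15 min.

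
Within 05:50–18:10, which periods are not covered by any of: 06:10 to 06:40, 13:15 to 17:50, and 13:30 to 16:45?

After merging, the occupied span is 06:10–06:40, 13:15–17:50.
Uncovered inside 05:50–18:10: 05:50–06:10, 06:40–13:15, 17:50–18:10.

05:50–06:10, 06:40–13:15, 17:50–18:10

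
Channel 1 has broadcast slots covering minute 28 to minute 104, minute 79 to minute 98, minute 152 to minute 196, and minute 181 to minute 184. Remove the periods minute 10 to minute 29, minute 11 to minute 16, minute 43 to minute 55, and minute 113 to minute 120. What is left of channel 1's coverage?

Merge the first list: minute 28 to minute 104, minute 152 to minute 196.
Merge the second list: minute 10 to minute 29, minute 43 to minute 55, minute 113 to minute 120.
minute 28 to minute 104 minus B → minute 29 to minute 43, minute 55 to minute 104.
minute 152 to minute 196: no B overlap → unchanged.

minute 29 to minute 43, minute 55 to minute 104, minute 152 to minute 196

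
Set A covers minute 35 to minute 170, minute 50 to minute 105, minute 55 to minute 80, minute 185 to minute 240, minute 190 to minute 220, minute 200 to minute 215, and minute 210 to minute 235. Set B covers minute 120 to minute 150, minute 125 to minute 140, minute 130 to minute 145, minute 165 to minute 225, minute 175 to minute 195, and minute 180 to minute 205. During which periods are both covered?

minute 120 to minute 150, minute 165 to minute 170, minute 185 to minute 225

First set merges to minute 35 to minute 170, minute 185 to minute 240.
Second set merges to minute 120 to minute 150, minute 165 to minute 225.
minute 35 to minute 170 ∩ B → minute 120 to minute 150, minute 165 to minute 170.
minute 185 to minute 240 ∩ B → minute 185 to minute 225.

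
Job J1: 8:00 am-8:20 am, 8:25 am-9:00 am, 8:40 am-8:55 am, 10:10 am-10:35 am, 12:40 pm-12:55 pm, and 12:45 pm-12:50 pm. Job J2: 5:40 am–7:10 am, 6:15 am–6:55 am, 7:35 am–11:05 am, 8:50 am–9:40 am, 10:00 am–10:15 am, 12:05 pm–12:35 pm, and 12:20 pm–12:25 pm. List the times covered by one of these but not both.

5:40 am-7:10 am, 7:35 am-8:00 am, 8:20 am-8:25 am, 9:00 am-10:10 am, 10:35 am-11:05 am, 12:05 pm-12:35 pm, 12:40 pm-12:55 pm

A, merged: 8:00 am-8:20 am, 8:25 am-9:00 am, 10:10 am-10:35 am, 12:40 pm-12:55 pm.
B, merged: 5:40 am-7:10 am, 7:35 am-11:05 am, 12:05 pm-12:35 pm.
A but not B: 12:40 pm-12:55 pm.
B but not A: 5:40 am-7:10 am, 7:35 am-8:00 am, 8:20 am-8:25 am, 9:00 am-10:10 am, 10:35 am-11:05 am, 12:05 pm-12:35 pm.
Combining gives A △ B.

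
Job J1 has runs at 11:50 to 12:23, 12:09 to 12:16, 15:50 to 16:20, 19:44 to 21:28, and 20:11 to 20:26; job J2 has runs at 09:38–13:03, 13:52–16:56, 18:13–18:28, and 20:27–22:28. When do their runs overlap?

A, merged: 11:50-12:23, 15:50-16:20, 19:44-21:28.
11:50-12:23 overlaps B on 11:50-12:23.
15:50-16:20 overlaps B on 15:50-16:20.
19:44-21:28 overlaps B on 20:27-21:28.

11:50-12:23, 15:50-16:20, 20:27-21:28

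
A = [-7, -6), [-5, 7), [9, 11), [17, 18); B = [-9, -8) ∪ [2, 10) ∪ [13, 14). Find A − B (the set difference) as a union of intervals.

[-7, -6): no B overlap → unchanged.
[-5, 7) minus B → [-5, 2).
[9, 11) minus B → [10, 11).
[17, 18): no B overlap → unchanged.

[-7, -6) ∪ [-5, 2) ∪ [10, 11) ∪ [17, 18)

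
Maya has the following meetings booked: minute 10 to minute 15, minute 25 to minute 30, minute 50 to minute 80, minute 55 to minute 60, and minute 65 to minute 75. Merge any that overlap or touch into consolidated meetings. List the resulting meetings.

minute 10 to minute 15, minute 25 to minute 30, minute 50 to minute 80

minute 25 to minute 30 is disjoint → start new block.
minute 50 to minute 80 is disjoint → start new block.
minute 55 to minute 60 overlaps/touches minute 50 to minute 80 → extend to minute 50 to minute 80.
minute 65 to minute 75 overlaps/touches minute 50 to minute 80 → extend to minute 50 to minute 80.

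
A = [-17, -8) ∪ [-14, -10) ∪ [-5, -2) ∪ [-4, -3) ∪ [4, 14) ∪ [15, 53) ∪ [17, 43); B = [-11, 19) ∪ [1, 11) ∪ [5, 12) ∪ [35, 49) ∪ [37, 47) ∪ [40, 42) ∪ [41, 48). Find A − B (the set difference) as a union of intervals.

A, merged: [-17, -8), [-5, -2), [4, 14), [15, 53).
B, merged: [-11, 19), [35, 49).
[-17, -8) \ B = [-17, -11).
[-5, -2): entirely removed.
[4, 14): entirely removed.
[15, 53) \ B = [19, 35), [49, 53).

[-17, -11) ∪ [19, 35) ∪ [49, 53)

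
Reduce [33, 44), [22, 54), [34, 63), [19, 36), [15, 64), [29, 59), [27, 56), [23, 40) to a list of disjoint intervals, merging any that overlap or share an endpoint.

[15, 64)

Sort by start: [15, 64), [19, 36), [22, 54), [23, 40), [27, 56), [29, 59), [33, 44), [34, 63).
[19, 36) overlaps/touches [15, 64) → extend to [15, 64).
[22, 54) overlaps/touches [15, 64) → extend to [15, 64).
[23, 40) overlaps/touches [15, 64) → extend to [15, 64).
[27, 56) overlaps/touches [15, 64) → extend to [15, 64).
[29, 59) overlaps/touches [15, 64) → extend to [15, 64).
[33, 44) overlaps/touches [15, 64) → extend to [15, 64).
[34, 63) overlaps/touches [15, 64) → extend to [15, 64).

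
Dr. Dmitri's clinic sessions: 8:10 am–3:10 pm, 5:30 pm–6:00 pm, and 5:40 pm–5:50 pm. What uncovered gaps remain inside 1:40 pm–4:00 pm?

3:10 pm–4:00 pm

After merging, the occupied span is 8:10 am–3:10 pm, 5:30 pm–6:00 pm.
Uncovered inside 1:40 pm–4:00 pm: 3:10 pm–4:00 pm.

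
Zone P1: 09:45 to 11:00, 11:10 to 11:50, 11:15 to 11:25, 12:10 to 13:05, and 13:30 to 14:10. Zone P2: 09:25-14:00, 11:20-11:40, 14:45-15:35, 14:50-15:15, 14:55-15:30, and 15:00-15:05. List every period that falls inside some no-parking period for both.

09:45-11:00, 11:10-11:50, 12:10-13:05, 13:30-14:00

Merge the first list: 09:45-11:00, 11:10-11:50, 12:10-13:05, 13:30-14:10.
Merge the second list: 09:25-14:00, 14:45-15:35.
09:45-11:00 meets the second set on 09:45-11:00.
11:10-11:50 meets the second set on 11:10-11:50.
12:10-13:05 meets the second set on 12:10-13:05.
13:30-14:10 meets the second set on 13:30-14:00.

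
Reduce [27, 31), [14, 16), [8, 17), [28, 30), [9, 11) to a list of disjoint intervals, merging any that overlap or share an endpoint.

Sort by start: [8, 17), [9, 11), [14, 16), [27, 31), [28, 30).
[9, 11) overlaps/touches [8, 17) → extend to [8, 17).
[14, 16) overlaps/touches [8, 17) → extend to [8, 17).
[27, 31) is disjoint → start new block.
[28, 30) overlaps/touches [27, 31) → extend to [27, 31).

[8, 17) ∪ [27, 31)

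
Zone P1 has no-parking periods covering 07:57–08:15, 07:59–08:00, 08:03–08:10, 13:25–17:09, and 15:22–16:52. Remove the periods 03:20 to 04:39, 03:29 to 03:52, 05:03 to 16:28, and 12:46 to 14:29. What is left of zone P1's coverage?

A, merged: 07:57–08:15, 13:25–17:09.
B, merged: 03:20–04:39, 05:03–16:28.
07:57–08:15: fully covered by B → removed.
13:25–17:09 minus B → 16:28–17:09.

16:28–17:09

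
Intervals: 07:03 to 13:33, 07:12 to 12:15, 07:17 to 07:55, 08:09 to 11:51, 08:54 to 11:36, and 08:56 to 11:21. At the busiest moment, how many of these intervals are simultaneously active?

At 08:56, 5 of the intervals are simultaneously active.
No point has more.

5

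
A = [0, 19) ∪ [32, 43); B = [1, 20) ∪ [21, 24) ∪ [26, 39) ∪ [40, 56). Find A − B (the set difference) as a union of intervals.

[0, 19) \ B = [0, 1).
[32, 43) \ B = [39, 40).

[0, 1) ∪ [39, 40)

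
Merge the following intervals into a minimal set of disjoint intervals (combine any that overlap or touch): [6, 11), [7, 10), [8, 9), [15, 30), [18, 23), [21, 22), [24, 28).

[6, 11) ∪ [15, 30)

[7, 10) overlaps/touches [6, 11) → extend to [6, 11).
[8, 9) overlaps/touches [6, 11) → extend to [6, 11).
[15, 30) is disjoint → start new block.
[18, 23) overlaps/touches [15, 30) → extend to [15, 30).
[21, 22) overlaps/touches [15, 30) → extend to [15, 30).
[24, 28) overlaps/touches [15, 30) → extend to [15, 30).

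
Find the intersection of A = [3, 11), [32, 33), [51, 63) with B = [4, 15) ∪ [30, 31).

[4, 11)

[3, 11) meets the second set on [4, 11).
[32, 33): no overlap with the second set.
[51, 63): no overlap with the second set.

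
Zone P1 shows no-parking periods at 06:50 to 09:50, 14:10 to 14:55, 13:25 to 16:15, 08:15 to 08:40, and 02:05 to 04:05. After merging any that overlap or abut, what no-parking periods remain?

Sort by start: 02:05-04:05, 06:50-09:50, 08:15-08:40, 13:25-16:15, 14:10-14:55.
06:50-09:50 is disjoint → start new block.
08:15-08:40 overlaps/touches 06:50-09:50 → extend to 06:50-09:50.
13:25-16:15 is disjoint → start new block.
14:10-14:55 overlaps/touches 13:25-16:15 → extend to 13:25-16:15.

02:05-04:05, 06:50-09:50, 13:25-16:15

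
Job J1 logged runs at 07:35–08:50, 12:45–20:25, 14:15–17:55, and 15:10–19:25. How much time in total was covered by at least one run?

Merged: 07:35-08:50, 12:45-20:25.
Lengths: 1 h 15 min + 7 h 40 min = 8 h 55 min.

8 h 55 min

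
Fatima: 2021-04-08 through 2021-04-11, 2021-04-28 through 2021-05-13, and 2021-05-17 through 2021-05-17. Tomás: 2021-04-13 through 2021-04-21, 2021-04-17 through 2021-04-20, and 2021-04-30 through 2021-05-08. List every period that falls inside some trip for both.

B, merged: 2021-04-13 through 2021-04-21, 2021-04-30 through 2021-05-08.
2021-04-08 through 2021-04-11 meets no B interval.
2021-04-28 through 2021-05-13 ∩ B → 2021-04-30 through 2021-05-08.
2021-05-17 through 2021-05-17 meets no B interval.

2021-04-30 through 2021-05-08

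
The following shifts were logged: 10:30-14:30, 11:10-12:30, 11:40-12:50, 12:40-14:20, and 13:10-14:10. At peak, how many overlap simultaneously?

Walk the sorted start/end points keeping a running depth.
The depth first hits 3 at 11:40.

3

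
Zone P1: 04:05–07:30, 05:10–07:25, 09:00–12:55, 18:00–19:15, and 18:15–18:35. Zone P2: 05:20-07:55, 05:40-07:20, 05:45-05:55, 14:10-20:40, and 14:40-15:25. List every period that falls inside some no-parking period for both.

05:20-07:30, 18:00-19:15

Merge the first list: 04:05-07:30, 09:00-12:55, 18:00-19:15.
Merge the second list: 05:20-07:55, 14:10-20:40.
04:05-07:30 overlaps B on 05:20-07:30.
09:00-12:55 falls entirely outside B.
18:00-19:15 overlaps B on 18:00-19:15.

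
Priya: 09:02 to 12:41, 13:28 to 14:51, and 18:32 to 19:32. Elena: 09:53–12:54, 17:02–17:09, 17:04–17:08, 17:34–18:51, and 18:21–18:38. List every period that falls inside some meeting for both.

09:53–12:41, 18:32–18:51

B, merged: 09:53–12:54, 17:02–17:09, 17:34–18:51.
09:02–12:41 ∩ B → 09:53–12:41.
13:28–14:51 meets no B interval.
18:32–19:32 ∩ B → 18:32–18:51.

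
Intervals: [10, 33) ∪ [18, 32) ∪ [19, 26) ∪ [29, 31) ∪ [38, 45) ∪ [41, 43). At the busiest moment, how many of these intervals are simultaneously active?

3

Walk the sorted start/end points keeping a running depth.
The depth first hits 3 at 19.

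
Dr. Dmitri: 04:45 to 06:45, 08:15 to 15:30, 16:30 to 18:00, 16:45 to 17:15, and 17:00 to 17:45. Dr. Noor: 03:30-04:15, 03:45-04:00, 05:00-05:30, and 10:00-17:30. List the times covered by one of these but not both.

First set merges to 04:45–06:45, 08:15–15:30, 16:30–18:00.
Second set merges to 03:30–04:15, 05:00–05:30, 10:00–17:30.
Only in the first: 04:45–05:00, 05:30–06:45, 08:15–10:00, 17:30–18:00.
Only in the second: 03:30–04:15, 15:30–16:30.
Together these are the periods covered by exactly one.

03:30–04:15, 04:45–05:00, 05:30–06:45, 08:15–10:00, 15:30–16:30, 17:30–18:00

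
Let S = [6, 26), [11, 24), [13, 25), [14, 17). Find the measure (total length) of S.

20

Merged: [6, 26).
Length: 20.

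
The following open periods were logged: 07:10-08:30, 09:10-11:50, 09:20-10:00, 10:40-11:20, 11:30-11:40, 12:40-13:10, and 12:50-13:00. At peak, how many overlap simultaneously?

At 09:20, 2 of the intervals are simultaneously active.
No point has more.

2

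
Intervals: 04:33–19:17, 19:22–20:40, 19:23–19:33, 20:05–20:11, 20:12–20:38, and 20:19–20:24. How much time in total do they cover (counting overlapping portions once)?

16 h 2 min

Merged: 04:33-19:17, 19:22-20:40.
Lengths: 14 h 44 min + 1 h 18 min = 16 h 2 min.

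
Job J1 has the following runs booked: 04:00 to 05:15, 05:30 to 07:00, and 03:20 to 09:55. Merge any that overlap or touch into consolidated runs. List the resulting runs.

Sort by start: 03:20–09:55, 04:00–05:15, 05:30–07:00.
04:00–05:15 overlaps/touches 03:20–09:55 → extend to 03:20–09:55.
05:30–07:00 overlaps/touches 03:20–09:55 → extend to 03:20–09:55.

03:20–09:55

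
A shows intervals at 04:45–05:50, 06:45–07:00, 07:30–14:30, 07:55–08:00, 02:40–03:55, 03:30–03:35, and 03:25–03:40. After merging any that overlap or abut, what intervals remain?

02:40-03:55, 04:45-05:50, 06:45-07:00, 07:30-14:30

Sort by start: 02:40-03:55, 03:25-03:40, 03:30-03:35, 04:45-05:50, 06:45-07:00, 07:30-14:30, 07:55-08:00.
03:25-03:40 overlaps/touches 02:40-03:55 → extend to 02:40-03:55.
03:30-03:35 overlaps/touches 02:40-03:55 → extend to 02:40-03:55.
04:45-05:50 is disjoint → start new block.
06:45-07:00 is disjoint → start new block.
07:30-14:30 is disjoint → start new block.
07:55-08:00 overlaps/touches 07:30-14:30 → extend to 07:30-14:30.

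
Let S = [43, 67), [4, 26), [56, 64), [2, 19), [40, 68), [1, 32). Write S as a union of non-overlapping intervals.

Sort by start: [1, 32), [2, 19), [4, 26), [40, 68), [43, 67), [56, 64).
[2, 19) overlaps/touches [1, 32) → extend to [1, 32).
[4, 26) overlaps/touches [1, 32) → extend to [1, 32).
[40, 68) is disjoint → start new block.
[43, 67) overlaps/touches [40, 68) → extend to [40, 68).
[56, 64) overlaps/touches [40, 68) → extend to [40, 68).

[1, 32) ∪ [40, 68)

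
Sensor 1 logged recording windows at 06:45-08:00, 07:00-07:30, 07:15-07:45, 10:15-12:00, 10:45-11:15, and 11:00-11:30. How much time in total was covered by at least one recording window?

Merged: 06:45–08:00, 10:15–12:00.
Lengths: 1 h 15 min + 1 h 45 min = 3 h.

3 h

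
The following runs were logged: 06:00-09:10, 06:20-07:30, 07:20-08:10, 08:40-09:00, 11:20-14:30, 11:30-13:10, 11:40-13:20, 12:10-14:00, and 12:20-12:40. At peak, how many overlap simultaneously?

At 12:20, 5 of the intervals are simultaneously active.
No point has more.

5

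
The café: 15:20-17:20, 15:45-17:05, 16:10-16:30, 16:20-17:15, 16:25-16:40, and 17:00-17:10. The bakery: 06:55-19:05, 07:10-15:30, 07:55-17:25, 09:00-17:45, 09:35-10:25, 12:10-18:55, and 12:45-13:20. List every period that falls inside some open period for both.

15:20–17:20

First set merges to 15:20–17:20.
Second set merges to 06:55–19:05.
15:20–17:20 overlaps B on 15:20–17:20.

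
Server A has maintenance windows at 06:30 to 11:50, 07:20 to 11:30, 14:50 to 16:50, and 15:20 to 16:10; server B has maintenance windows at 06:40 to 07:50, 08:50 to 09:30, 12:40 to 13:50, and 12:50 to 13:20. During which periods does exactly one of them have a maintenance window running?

A, merged: 06:30–11:50, 14:50–16:50.
B, merged: 06:40–07:50, 08:50–09:30, 12:40–13:50.
Only in the first: 06:30–06:40, 07:50–08:50, 09:30–11:50, 14:50–16:50.
Only in the second: 12:40–13:50.
Together these are the periods covered by exactly one.

06:30–06:40, 07:50–08:50, 09:30–11:50, 12:40–13:50, 14:50–16:50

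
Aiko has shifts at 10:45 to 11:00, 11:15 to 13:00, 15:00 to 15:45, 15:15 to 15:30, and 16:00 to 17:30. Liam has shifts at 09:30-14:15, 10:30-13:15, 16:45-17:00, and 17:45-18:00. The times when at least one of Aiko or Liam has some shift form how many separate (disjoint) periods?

A, merged: 10:45-11:00, 11:15-13:00, 15:00-15:45, 16:00-17:30.
B, merged: 09:30-14:15, 16:45-17:00, 17:45-18:00.
A ∪ B = 09:30-14:15, 15:00-15:45, 16:00-17:30, 17:45-18:00.
That is 4 disjoint pieces.

4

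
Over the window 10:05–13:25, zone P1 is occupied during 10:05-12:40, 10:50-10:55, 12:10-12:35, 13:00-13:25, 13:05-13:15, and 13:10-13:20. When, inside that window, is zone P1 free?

The merged coverage is 10:05–12:40, 13:00–13:25.
Uncovered inside 10:05–13:25: 12:40–13:00.

12:40–13:00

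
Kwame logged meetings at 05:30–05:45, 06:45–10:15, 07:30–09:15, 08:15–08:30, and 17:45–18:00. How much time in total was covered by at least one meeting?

4 h

Merged: 05:30–05:45, 06:45–10:15, 17:45–18:00.
Lengths: 15 min + 3 h 30 min + 15 min = 4 h.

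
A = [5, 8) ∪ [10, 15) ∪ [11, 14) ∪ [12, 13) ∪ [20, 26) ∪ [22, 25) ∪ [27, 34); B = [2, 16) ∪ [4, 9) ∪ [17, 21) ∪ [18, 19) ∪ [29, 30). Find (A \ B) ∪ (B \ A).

[2, 5) ∪ [8, 10) ∪ [15, 16) ∪ [17, 20) ∪ [21, 26) ∪ [27, 29) ∪ [30, 34)

First set merges to [5, 8), [10, 15), [20, 26), [27, 34).
Second set merges to [2, 16), [17, 21), [29, 30).
A \ B = [21, 26), [27, 29), [30, 34).
B \ A = [2, 5), [8, 10), [15, 16), [17, 20).
Union of the two gives the symmetric difference.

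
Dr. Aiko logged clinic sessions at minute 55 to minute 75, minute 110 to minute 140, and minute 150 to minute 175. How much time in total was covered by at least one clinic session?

75 minutes

Merged: minute 55 to minute 75, minute 110 to minute 140, minute 150 to minute 175.
Lengths: 20 minutes + 30 minutes + 25 minutes = 75 minutes.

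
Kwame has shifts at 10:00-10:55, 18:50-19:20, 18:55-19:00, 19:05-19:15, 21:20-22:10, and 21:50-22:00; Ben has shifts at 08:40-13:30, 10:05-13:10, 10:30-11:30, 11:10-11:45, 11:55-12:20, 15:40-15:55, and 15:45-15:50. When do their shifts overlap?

10:00–10:55

Merge the first list: 10:00–10:55, 18:50–19:20, 21:20–22:10.
Merge the second list: 08:40–13:30, 15:40–15:55.
10:00–10:55 meets the second set on 10:00–10:55.
18:50–19:20: no overlap with the second set.
21:20–22:10: no overlap with the second set.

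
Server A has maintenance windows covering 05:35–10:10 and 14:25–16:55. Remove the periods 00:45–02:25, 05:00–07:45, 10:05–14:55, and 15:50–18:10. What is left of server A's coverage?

07:45–10:05, 14:55–15:50

05:35–10:10 \ B = 07:45–10:05.
14:25–16:55 \ B = 14:55–15:50.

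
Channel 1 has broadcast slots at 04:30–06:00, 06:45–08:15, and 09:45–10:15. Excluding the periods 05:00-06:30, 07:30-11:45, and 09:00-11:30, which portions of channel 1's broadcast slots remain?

04:30-05:00, 06:45-07:30

Second set merges to 05:00-06:30, 07:30-11:45.
04:30-06:00 \ B = 04:30-05:00.
06:45-08:15 \ B = 06:45-07:30.
09:45-10:15: entirely removed.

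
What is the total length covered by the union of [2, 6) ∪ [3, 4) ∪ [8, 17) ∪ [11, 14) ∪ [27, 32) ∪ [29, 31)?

18

Merged: [2, 6), [8, 17), [27, 32).
Lengths: 4 + 9 + 5 = 18.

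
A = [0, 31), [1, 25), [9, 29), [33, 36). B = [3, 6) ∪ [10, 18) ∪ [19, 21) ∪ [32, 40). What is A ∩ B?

[3, 6) ∪ [10, 18) ∪ [19, 21) ∪ [33, 36)

Merge the first list: [0, 31), [33, 36).
[0, 31) meets the second set on [3, 6), [10, 18), [19, 21).
[33, 36) meets the second set on [33, 36).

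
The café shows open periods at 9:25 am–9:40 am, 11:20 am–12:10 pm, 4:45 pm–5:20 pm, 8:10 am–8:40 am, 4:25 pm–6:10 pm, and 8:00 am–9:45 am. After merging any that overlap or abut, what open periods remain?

8:00 am–9:45 am, 11:20 am–12:10 pm, 4:25 pm–6:10 pm

Sort by start: 8:00 am–9:45 am, 8:10 am–8:40 am, 9:25 am–9:40 am, 11:20 am–12:10 pm, 4:25 pm–6:10 pm, 4:45 pm–5:20 pm.
8:10 am–8:40 am overlaps/touches 8:00 am–9:45 am → extend to 8:00 am–9:45 am.
9:25 am–9:40 am overlaps/touches 8:00 am–9:45 am → extend to 8:00 am–9:45 am.
11:20 am–12:10 pm is disjoint → start new block.
4:25 pm–6:10 pm is disjoint → start new block.
4:45 pm–5:20 pm overlaps/touches 4:25 pm–6:10 pm → extend to 4:25 pm–6:10 pm.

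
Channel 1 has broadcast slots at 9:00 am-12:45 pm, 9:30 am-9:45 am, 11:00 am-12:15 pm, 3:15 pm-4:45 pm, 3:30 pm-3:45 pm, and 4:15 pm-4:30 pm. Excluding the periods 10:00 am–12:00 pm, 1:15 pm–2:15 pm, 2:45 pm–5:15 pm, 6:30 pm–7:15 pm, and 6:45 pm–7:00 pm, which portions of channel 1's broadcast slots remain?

A, merged: 9:00 am–12:45 pm, 3:15 pm–4:45 pm.
B, merged: 10:00 am–12:00 pm, 1:15 pm–2:15 pm, 2:45 pm–5:15 pm, 6:30 pm–7:15 pm.
9:00 am–12:45 pm minus B → 9:00 am–10:00 am, 12:00 pm–12:45 pm.
3:15 pm–4:45 pm: fully covered by B → removed.

9:00 am–10:00 am, 12:00 pm–12:45 pm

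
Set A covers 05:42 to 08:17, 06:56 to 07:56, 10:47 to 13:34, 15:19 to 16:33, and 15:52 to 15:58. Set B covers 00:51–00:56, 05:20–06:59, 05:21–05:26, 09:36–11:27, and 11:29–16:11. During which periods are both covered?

05:42–06:59, 10:47–11:27, 11:29–13:34, 15:19–16:11

Merge the first list: 05:42–08:17, 10:47–13:34, 15:19–16:33.
Merge the second list: 00:51–00:56, 05:20–06:59, 09:36–11:27, 11:29–16:11.
05:42–08:17 meets the second set on 05:42–06:59.
10:47–13:34 meets the second set on 10:47–11:27, 11:29–13:34.
15:19–16:33 meets the second set on 15:19–16:11.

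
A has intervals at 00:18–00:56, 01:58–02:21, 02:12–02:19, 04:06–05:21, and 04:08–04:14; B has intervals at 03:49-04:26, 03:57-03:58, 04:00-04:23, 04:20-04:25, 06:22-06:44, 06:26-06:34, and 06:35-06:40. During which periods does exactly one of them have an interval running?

00:18-00:56, 01:58-02:21, 03:49-04:06, 04:26-05:21, 06:22-06:44

A, merged: 00:18-00:56, 01:58-02:21, 04:06-05:21.
B, merged: 03:49-04:26, 06:22-06:44.
A but not B: 00:18-00:56, 01:58-02:21, 04:26-05:21.
B but not A: 03:49-04:06, 06:22-06:44.
Combining gives A △ B.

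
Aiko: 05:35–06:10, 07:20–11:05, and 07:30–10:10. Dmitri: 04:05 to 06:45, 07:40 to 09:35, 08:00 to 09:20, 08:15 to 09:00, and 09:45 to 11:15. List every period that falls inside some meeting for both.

First set merges to 05:35–06:10, 07:20–11:05.
Second set merges to 04:05–06:45, 07:40–09:35, 09:45–11:15.
05:35–06:10 meets the second set on 05:35–06:10.
07:20–11:05 meets the second set on 07:40–09:35, 09:45–11:05.

05:35–06:10, 07:40–09:35, 09:45–11:05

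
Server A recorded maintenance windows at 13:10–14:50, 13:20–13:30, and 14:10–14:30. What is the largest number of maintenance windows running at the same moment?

At 13:20, 2 of the intervals are simultaneously active.
No point has more.

2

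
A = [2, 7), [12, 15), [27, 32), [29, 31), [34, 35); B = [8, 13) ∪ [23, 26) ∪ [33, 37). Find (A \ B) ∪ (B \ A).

[2, 7) ∪ [8, 12) ∪ [13, 15) ∪ [23, 26) ∪ [27, 32) ∪ [33, 34) ∪ [35, 37)

Merge the first list: [2, 7), [12, 15), [27, 32), [34, 35).
A but not B: [2, 7), [13, 15), [27, 32).
B but not A: [8, 12), [23, 26), [33, 34), [35, 37).
Combining gives A △ B.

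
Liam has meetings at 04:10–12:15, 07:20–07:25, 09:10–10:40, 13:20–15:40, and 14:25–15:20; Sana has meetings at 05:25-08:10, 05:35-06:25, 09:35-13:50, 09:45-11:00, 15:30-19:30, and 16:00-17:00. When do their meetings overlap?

05:25–08:10, 09:35–12:15, 13:20–13:50, 15:30–15:40

Merge the first list: 04:10–12:15, 13:20–15:40.
Merge the second list: 05:25–08:10, 09:35–13:50, 15:30–19:30.
04:10–12:15 ∩ B → 05:25–08:10, 09:35–12:15.
13:20–15:40 ∩ B → 13:20–13:50, 15:30–15:40.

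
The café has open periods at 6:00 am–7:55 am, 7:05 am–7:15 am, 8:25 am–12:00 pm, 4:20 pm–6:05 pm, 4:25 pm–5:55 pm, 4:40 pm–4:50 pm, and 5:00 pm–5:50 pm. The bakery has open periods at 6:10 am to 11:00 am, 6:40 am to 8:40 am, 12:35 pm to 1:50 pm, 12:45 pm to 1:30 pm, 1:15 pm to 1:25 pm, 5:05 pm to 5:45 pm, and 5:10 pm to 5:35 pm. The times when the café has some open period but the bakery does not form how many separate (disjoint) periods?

4

A, merged: 6:00 am–7:55 am, 8:25 am–12:00 pm, 4:20 pm–6:05 pm.
B, merged: 6:10 am–11:00 am, 12:35 pm–1:50 pm, 5:05 pm–5:45 pm.
A \ B = 6:00 am–6:10 am, 11:00 am–12:00 pm, 4:20 pm–5:05 pm, 5:45 pm–6:05 pm.
That is 4 disjoint pieces.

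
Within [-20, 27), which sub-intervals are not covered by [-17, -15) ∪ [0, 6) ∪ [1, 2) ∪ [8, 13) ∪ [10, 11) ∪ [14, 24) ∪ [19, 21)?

Covered (merged): [-17, -15), [0, 6), [8, 13), [14, 24).
Uncovered inside [-20, 27): [-20, -17), [-15, 0), [6, 8), [13, 14), [24, 27).

[-20, -17) ∪ [-15, 0) ∪ [6, 8) ∪ [13, 14) ∪ [24, 27)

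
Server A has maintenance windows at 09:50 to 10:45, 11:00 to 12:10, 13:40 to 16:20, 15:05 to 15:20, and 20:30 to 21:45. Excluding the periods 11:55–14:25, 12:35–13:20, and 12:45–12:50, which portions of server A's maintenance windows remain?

A, merged: 09:50–10:45, 11:00–12:10, 13:40–16:20, 20:30–21:45.
B, merged: 11:55–14:25.
09:50–10:45: nothing removed.
11:00–12:10 \ B = 11:00–11:55.
13:40–16:20 \ B = 14:25–16:20.
20:30–21:45: nothing removed.

09:50–10:45, 11:00–11:55, 14:25–16:20, 20:30–21:45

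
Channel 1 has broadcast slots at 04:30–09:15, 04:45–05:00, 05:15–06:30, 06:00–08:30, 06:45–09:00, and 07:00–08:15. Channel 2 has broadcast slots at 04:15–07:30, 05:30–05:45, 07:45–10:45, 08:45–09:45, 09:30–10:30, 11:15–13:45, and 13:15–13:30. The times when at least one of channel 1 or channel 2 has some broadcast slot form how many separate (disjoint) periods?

2

First set merges to 04:30–09:15.
Second set merges to 04:15–07:30, 07:45–10:45, 11:15–13:45.
A ∪ B = 04:15–10:45, 11:15–13:45.
That is 2 disjoint pieces.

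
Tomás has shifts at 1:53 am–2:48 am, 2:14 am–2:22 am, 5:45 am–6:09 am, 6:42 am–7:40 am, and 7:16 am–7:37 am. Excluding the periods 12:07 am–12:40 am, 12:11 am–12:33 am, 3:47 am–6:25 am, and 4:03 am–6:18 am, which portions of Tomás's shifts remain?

1:53 am–2:48 am, 6:42 am–7:40 am

Merge the first list: 1:53 am–2:48 am, 5:45 am–6:09 am, 6:42 am–7:40 am.
Merge the second list: 12:07 am–12:40 am, 3:47 am–6:25 am.
1:53 am–2:48 am: nothing removed.
5:45 am–6:09 am: entirely removed.
6:42 am–7:40 am: nothing removed.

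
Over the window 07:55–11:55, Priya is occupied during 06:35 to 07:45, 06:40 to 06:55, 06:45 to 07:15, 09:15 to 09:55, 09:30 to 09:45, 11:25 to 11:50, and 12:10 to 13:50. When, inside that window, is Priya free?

07:55-09:15, 09:55-11:25, 11:50-11:55

Covered (merged): 06:35-07:45, 09:15-09:55, 11:25-11:50, 12:10-13:50.
Gaps within 07:55-11:55: 07:55-09:15, 09:55-11:25, 11:50-11:55.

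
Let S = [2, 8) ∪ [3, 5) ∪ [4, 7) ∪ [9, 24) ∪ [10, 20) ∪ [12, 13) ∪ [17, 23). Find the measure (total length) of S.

21

Merged: [2, 8), [9, 24).
Lengths: 6 + 15 = 21.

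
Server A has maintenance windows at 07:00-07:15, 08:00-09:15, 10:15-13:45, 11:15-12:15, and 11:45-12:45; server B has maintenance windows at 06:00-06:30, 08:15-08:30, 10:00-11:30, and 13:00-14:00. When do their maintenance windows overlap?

Merge the first list: 07:00–07:15, 08:00–09:15, 10:15–13:45.
07:00–07:15: no overlap with the second set.
08:00–09:15 meets the second set on 08:15–08:30.
10:15–13:45 meets the second set on 10:15–11:30, 13:00–13:45.

08:15–08:30, 10:15–11:30, 13:00–13:45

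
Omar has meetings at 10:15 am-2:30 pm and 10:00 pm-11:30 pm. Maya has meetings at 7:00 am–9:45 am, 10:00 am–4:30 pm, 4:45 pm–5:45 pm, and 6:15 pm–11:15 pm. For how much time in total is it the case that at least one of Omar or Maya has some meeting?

A ∪ B = 7:00 am–9:45 am, 10:00 am–4:30 pm, 4:45 pm–5:45 pm, 6:15 pm–11:30 pm.
Total: 2 h 45 min + 6 h 30 min + 1 h + 5 h 15 min = 15 h 30 min.

15 h 30 min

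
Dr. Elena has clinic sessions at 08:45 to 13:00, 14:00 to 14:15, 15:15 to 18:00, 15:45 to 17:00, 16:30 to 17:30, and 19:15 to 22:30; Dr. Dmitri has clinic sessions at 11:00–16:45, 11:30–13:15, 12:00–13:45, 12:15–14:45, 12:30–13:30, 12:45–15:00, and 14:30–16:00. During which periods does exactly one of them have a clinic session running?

First set merges to 08:45-13:00, 14:00-14:15, 15:15-18:00, 19:15-22:30.
Second set merges to 11:00-16:45.
Only in the first: 08:45-11:00, 16:45-18:00, 19:15-22:30.
Only in the second: 13:00-14:00, 14:15-15:15.
Together these are the periods covered by exactly one.

08:45-11:00, 13:00-14:00, 14:15-15:15, 16:45-18:00, 19:15-22:30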